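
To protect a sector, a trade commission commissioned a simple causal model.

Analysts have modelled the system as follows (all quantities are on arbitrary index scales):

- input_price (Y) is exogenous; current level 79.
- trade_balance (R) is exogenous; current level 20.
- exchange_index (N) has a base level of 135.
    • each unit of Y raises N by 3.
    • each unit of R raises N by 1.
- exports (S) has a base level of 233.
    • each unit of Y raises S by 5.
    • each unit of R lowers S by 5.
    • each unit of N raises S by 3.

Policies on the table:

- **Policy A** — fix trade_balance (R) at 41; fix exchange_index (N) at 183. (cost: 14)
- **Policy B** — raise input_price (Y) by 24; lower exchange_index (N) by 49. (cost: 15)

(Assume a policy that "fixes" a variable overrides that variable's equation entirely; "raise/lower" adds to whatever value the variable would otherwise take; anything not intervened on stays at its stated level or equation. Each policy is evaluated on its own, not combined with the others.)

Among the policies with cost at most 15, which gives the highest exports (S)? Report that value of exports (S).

1893

Policy A (R := 41, N := 183):
  Y = 79
  R = 41
  N = 183
  S = 233 + 5·79 − 5·41 + 3·183 = 972
Policy B (Y + 24, N − 49):
  Y = 79 + 24 = 103
  R = 20
  N = 135 + 3·103 + 20 (−49 from intervention) = 415
  S = 233 + 5·103 − 5·20 + 3·415 = 1893
Comparing — Policy A: S=972, Policy B: S=1893. Highest is 1893 (Policy B).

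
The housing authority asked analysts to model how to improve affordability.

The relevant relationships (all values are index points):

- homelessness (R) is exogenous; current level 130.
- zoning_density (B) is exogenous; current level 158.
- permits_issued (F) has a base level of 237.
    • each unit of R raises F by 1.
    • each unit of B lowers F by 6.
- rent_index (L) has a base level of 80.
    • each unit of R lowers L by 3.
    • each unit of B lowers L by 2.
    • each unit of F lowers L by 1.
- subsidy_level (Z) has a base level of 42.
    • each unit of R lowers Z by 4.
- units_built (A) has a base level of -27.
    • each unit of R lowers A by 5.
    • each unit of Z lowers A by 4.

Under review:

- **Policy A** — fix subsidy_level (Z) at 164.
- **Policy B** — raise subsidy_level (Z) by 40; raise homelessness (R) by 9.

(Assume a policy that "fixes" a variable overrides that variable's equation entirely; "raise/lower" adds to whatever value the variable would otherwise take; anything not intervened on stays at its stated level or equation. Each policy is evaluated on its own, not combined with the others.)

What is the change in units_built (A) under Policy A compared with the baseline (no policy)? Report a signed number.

-2568

Baseline:
  R = 130
  Z = 42 − 4·130 = -478
  A = -27 − 5·130 − 4·(-478) = 1235
Policy A (Z := 164):
  R = 130
  Z = 164
  A = -27 − 5·130 − 4·164 = -1333
Change in A: -1333 − 1235 = -2568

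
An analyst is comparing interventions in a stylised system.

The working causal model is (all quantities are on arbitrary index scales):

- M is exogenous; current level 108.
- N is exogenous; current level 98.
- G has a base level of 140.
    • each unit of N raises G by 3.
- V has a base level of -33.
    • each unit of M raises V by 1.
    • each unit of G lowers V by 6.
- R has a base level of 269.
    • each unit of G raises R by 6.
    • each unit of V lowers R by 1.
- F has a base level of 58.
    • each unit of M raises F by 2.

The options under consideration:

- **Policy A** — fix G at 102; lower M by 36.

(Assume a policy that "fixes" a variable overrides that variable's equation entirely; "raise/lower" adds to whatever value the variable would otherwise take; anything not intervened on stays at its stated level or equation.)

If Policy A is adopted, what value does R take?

1454

Policy A (G := 102, M − 36):
  M = 108 − 36 = 72
  N = 98
  G = 102
  V = -33 + 72 − 6·102 = -573
  R = 269 + 6·102 − (-573) = 1454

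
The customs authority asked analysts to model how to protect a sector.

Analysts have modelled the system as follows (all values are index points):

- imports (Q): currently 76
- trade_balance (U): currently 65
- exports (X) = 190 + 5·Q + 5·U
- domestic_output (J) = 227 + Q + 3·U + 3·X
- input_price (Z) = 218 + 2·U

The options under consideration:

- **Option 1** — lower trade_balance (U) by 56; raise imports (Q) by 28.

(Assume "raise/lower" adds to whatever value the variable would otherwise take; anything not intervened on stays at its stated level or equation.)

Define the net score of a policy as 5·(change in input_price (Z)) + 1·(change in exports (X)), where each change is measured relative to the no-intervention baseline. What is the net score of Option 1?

-700

Baseline:
  Q = 76
  U = 65
  X = 190 + 5·76 + 5·65 = 895
  Z = 218 + 2·65 = 348
Option 1 (U − 56, Q + 28):
  Q = 76 + 28 = 104
  U = 65 − 56 = 9
  X = 190 + 5·104 + 5·9 = 755
  Z = 218 + 2·9 = 236
ΔZ = 236 − 348 = -112; ΔX = 755 − 895 = -140
Score = 5·(-112) + 1·(-140) = -700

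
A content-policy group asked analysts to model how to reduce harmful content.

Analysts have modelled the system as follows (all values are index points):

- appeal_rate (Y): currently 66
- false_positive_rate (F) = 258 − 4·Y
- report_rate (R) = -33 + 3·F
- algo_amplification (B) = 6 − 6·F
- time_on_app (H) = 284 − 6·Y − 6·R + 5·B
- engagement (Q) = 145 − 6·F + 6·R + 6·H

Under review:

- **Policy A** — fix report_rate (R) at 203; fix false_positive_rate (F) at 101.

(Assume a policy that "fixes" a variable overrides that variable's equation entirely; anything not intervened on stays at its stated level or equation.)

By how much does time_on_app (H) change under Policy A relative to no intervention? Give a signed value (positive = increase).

-4734

Baseline:
  Y = 66
  F = 258 − 4·66 = -6
  R = -33 + 3·(-6) = -51
  B = 6 − 6·(-6) = 42
  H = 284 − 6·66 − 6·(-51) + 5·42 = 404
Policy A (R := 203, F := 101):
  Y = 66
  F = 101
  R = 203
  B = 6 − 6·101 = -600
  H = 284 − 6·66 − 6·203 + 5·(-600) = -4330
Change in H: -4330 − 404 = -4734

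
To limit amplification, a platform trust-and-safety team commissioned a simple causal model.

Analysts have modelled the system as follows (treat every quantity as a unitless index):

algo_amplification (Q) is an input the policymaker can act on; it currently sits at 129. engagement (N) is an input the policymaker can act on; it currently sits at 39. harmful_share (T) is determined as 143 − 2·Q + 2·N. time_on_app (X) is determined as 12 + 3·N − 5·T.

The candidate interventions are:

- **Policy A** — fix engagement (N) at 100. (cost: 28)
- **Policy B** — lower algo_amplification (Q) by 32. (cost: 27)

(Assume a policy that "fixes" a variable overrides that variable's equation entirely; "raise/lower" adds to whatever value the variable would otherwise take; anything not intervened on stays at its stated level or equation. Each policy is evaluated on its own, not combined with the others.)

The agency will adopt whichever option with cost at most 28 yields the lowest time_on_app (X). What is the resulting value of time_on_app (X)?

Policy A (N := 100):
  Q = 129
  N = 100
  T = 143 − 2·129 + 2·100 = 85
  X = 12 + 3·100 − 5·85 = -113
Policy B (Q − 32):
  Q = 129 − 32 = 97
  N = 39
  T = 143 − 2·97 + 2·39 = 27
  X = 12 + 3·39 − 5·27 = -6
Comparing — Policy A: X=-113, Policy B: X=-6. Lowest is -113 (Policy A).

-113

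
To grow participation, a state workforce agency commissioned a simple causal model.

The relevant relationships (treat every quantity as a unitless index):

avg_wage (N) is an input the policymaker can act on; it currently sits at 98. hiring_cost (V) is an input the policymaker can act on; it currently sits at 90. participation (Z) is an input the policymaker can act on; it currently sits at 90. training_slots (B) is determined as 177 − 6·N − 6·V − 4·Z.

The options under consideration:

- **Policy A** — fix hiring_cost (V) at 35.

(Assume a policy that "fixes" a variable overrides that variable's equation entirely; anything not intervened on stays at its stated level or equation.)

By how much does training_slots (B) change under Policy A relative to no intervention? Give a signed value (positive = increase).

Baseline:
  N = 98
  V = 90
  Z = 90
  B = 177 − 6·98 − 6·90 − 4·90 = -1311
Policy A (V := 35):
  N = 98
  V = 35
  Z = 90
  B = 177 − 6·98 − 6·35 − 4·90 = -981
Change in B: -981 − (-1311) = 330

330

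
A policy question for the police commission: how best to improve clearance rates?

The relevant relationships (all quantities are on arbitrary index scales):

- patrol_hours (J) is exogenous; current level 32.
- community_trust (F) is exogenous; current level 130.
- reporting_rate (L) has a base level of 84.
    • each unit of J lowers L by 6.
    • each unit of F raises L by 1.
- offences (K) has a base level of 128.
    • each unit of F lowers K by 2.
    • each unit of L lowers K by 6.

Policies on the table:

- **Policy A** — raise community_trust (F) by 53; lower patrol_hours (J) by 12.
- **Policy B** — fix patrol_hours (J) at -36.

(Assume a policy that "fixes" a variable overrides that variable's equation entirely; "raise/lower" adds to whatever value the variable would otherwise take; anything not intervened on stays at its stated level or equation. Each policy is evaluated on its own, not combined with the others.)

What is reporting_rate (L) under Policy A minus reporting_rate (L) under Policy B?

-283

Policy A (F + 53, J − 12):
  J = 32 − 12 = 20
  F = 130 + 53 = 183
  L = 84 − 6·20 + 183 = 147
Policy B (J := -36):
  J = -36
  F = 130
  L = 84 − 6·(-36) + 130 = 430
L: 147 − 430 = -283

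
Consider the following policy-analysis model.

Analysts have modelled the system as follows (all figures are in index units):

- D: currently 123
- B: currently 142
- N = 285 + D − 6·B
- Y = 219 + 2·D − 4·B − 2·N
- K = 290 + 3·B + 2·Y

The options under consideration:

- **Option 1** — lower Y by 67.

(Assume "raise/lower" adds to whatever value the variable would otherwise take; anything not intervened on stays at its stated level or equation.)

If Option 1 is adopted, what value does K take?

Option 1 (Y − 67):
  D = 123
  B = 142
  N = 285 + 123 − 6·142 = -444
  Y = 219 + 2·123 − 4·142 − 2·(-444) (−67 from intervention) = 718
  K = 290 + 3·142 + 2·718 = 2152

2152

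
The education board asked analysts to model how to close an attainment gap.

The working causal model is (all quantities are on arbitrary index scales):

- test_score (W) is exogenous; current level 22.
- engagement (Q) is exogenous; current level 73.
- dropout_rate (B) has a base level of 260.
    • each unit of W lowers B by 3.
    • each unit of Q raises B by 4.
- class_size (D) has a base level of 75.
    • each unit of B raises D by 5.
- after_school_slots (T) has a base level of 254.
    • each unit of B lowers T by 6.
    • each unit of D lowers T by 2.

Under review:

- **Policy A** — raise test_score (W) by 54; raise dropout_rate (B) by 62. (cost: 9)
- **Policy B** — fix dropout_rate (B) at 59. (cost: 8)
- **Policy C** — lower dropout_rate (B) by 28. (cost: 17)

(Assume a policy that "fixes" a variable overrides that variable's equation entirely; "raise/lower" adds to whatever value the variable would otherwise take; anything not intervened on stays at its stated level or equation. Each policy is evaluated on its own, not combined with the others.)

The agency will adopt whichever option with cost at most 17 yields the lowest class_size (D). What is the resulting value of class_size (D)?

Policy A (W + 54, B + 62):
  W = 22 + 54 = 76
  Q = 73
  B = 260 − 3·76 + 4·73 (+62 from intervention) = 386
  D = 75 + 5·386 = 2005
Policy B (B := 59):
  W = 22
  Q = 73
  B = 59
  D = 75 + 5·59 = 370
Policy C (B − 28):
  W = 22
  Q = 73
  B = 260 − 3·22 + 4·73 (−28 from intervention) = 458
  D = 75 + 5·458 = 2365
Comparing — Policy A: D=2005, Policy B: D=370, Policy C: D=2365. Lowest is 370 (Policy B).

370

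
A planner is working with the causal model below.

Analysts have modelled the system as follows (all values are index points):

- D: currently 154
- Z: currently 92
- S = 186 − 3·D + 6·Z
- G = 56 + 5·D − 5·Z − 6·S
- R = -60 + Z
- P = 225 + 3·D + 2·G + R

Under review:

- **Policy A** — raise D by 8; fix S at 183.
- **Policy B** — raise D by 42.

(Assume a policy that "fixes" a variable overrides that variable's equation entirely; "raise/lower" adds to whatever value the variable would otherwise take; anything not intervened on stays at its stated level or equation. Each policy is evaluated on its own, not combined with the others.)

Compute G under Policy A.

Policy A (D + 8, S := 183):
  D = 154 + 8 = 162
  Z = 92
  S = 183
  G = 56 + 5·162 − 5·92 − 6·183 = -692

-692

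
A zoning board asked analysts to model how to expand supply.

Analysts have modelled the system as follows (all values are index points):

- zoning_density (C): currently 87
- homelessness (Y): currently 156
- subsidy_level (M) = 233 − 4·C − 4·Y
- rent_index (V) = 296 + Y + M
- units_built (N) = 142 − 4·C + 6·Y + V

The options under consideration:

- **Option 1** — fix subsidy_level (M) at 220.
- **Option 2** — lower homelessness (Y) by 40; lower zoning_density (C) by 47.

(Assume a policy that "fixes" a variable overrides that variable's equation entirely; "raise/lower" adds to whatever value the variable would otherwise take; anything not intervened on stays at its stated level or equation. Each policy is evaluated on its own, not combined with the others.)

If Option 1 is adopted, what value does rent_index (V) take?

672

Option 1 (M := 220):
  C = 87
  Y = 156
  M = 220
  V = 296 + 156 + 220 = 672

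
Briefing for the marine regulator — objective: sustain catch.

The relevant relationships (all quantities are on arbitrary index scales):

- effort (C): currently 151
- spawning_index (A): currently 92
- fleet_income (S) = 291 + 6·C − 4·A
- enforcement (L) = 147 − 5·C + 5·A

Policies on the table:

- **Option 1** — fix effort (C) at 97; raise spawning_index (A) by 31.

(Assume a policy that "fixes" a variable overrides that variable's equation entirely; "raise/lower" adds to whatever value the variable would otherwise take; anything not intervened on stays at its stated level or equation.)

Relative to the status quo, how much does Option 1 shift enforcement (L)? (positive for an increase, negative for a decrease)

Baseline:
  C = 151
  A = 92
  L = 147 − 5·151 + 5·92 = -148
Option 1 (C := 97, A + 31):
  C = 97
  A = 92 + 31 = 123
  L = 147 − 5·97 + 5·123 = 277
Change in L: 277 − (-148) = 425

425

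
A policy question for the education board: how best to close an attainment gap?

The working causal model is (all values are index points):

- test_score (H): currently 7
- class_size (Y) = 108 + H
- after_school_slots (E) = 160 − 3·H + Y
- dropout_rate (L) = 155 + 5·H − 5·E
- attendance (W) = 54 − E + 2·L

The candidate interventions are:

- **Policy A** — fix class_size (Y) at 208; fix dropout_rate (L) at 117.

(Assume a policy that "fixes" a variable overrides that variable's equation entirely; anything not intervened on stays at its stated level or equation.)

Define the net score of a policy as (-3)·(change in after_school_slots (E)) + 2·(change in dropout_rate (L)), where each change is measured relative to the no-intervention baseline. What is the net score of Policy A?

Baseline:
  H = 7
  Y = 108 + 7 = 115
  E = 160 − 3·7 + 115 = 254
  L = 155 + 5·7 − 5·254 = -1080
Policy A (Y := 208, L := 117):
  H = 7
  Y = 208
  E = 160 − 3·7 + 208 = 347
  L = 117
ΔE = 347 − 254 = 93; ΔL = 117 − (-1080) = 1197
Score = (-3)·93 + 2·1197 = 2115

2115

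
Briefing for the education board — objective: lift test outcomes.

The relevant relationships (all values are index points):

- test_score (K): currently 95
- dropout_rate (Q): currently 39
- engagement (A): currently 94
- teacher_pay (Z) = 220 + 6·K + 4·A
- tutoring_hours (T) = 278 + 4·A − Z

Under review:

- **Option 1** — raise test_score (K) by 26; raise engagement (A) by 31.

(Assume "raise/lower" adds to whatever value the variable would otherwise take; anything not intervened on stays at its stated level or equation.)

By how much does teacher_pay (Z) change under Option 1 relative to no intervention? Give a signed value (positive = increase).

Baseline:
  K = 95
  A = 94
  Z = 220 + 6·95 + 4·94 = 1166
Option 1 (K + 26, A + 31):
  K = 95 + 26 = 121
  A = 94 + 31 = 125
  Z = 220 + 6·121 + 4·125 = 1446
Change in Z: 1446 − 1166 = 280

280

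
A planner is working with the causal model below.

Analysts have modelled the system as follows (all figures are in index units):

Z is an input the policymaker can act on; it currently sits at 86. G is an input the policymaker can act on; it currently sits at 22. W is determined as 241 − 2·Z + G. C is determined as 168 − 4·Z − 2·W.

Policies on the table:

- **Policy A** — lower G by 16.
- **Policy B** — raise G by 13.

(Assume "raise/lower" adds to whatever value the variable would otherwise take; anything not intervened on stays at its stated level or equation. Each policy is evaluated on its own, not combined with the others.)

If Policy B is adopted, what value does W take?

Policy B (G + 13):
  Z = 86
  G = 22 + 13 = 35
  W = 241 − 2·86 + 35 = 104

104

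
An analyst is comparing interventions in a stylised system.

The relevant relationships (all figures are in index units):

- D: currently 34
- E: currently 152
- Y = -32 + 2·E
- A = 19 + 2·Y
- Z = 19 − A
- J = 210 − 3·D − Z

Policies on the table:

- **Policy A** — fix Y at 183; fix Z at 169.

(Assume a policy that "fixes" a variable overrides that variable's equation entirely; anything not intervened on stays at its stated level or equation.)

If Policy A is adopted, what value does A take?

Policy A (Y := 183, Z := 169):
  E = 152
  Y = 183
  A = 19 + 2·183 = 385

385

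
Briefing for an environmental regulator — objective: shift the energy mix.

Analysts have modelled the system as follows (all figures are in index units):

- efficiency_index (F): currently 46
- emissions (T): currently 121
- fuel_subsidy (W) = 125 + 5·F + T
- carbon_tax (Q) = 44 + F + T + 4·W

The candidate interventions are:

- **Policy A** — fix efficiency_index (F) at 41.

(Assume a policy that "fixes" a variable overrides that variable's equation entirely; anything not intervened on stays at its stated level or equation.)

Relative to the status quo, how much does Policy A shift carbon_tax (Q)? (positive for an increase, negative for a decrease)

-105

Baseline:
  F = 46
  T = 121
  W = 125 + 5·46 + 121 = 476
  Q = 44 + 46 + 121 + 4·476 = 2115
Policy A (F := 41):
  F = 41
  T = 121
  W = 125 + 5·41 + 121 = 451
  Q = 44 + 41 + 121 + 4·451 = 2010
Change in Q: 2010 − 2115 = -105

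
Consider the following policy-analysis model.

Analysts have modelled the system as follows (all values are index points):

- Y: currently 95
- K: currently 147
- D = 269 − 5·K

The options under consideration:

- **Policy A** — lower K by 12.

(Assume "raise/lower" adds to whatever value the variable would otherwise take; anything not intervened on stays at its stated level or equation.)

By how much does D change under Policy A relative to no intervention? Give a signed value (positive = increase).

Baseline:
  K = 147
  D = 269 − 5·147 = -466
Policy A (K − 12):
  K = 147 − 12 = 135
  D = 269 − 5·135 = -406
Change in D: -406 − (-466) = 60

60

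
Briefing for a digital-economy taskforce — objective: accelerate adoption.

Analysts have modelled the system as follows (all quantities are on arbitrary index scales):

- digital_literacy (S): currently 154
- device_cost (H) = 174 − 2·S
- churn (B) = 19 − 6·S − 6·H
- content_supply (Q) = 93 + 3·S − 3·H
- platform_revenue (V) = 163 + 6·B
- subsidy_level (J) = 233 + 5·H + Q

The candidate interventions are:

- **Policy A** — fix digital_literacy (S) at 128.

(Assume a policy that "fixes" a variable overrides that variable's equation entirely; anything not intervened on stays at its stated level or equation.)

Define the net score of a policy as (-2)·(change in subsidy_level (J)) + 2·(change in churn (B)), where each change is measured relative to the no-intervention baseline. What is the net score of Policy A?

-364

Baseline:
  S = 154
  H = 174 − 2·154 = -134
  B = 19 − 6·154 − 6·(-134) = -101
  Q = 93 + 3·154 − 3·(-134) = 957
  J = 233 + 5·(-134) + 957 = 520
Policy A (S := 128):
  S = 128
  H = 174 − 2·128 = -82
  B = 19 − 6·128 − 6·(-82) = -257
  Q = 93 + 3·128 − 3·(-82) = 723
  J = 233 + 5·(-82) + 723 = 546
ΔJ = 546 − 520 = 26; ΔB = -257 − (-101) = -156
Score = (-2)·26 + 2·(-156) = -364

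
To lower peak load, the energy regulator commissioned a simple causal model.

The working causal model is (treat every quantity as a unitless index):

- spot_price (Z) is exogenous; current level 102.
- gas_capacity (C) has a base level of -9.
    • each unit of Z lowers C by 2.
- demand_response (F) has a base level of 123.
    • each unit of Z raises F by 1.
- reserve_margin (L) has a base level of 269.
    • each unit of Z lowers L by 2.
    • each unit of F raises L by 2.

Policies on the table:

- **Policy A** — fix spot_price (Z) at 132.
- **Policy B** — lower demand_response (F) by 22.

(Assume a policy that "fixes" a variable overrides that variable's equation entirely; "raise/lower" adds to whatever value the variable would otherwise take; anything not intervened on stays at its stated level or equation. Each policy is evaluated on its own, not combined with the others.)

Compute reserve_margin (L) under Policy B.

Policy B (F − 22):
  Z = 102
  F = 123 + 102 (−22 from intervention) = 203
  L = 269 − 2·102 + 2·203 = 471

471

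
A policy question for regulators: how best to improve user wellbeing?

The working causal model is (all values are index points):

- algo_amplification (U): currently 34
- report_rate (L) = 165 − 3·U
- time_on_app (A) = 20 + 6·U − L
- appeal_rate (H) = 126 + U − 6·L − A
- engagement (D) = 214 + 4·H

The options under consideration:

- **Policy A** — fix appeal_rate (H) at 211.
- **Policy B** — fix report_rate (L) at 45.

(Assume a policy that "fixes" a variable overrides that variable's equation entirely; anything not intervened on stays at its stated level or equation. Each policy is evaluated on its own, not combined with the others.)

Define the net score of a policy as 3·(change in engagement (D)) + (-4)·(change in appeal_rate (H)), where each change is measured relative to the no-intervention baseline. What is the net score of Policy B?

Baseline:
  U = 34
  L = 165 − 3·34 = 63
  A = 20 + 6·34 − 63 = 161
  H = 126 + 34 − 6·63 − 161 = -379
  D = 214 + 4·(-379) = -1302
Policy B (L := 45):
  U = 34
  L = 45
  A = 20 + 6·34 − 45 = 179
  H = 126 + 34 − 6·45 − 179 = -289
  D = 214 + 4·(-289) = -942
ΔD = -942 − (-1302) = 360; ΔH = -289 − (-379) = 90
Score = 3·360 + (-4)·90 = 720

720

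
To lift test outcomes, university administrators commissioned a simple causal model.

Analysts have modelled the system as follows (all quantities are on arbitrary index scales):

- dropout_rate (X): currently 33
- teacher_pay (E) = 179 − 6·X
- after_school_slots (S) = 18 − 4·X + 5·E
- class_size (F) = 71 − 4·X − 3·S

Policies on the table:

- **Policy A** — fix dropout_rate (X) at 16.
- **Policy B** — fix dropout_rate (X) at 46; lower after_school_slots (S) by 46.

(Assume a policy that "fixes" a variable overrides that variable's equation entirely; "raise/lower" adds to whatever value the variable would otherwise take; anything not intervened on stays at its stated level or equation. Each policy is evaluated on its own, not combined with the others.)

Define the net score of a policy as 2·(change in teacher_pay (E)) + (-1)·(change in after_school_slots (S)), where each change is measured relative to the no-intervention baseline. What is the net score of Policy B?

Baseline:
  X = 33
  E = 179 − 6·33 = -19
  S = 18 − 4·33 + 5·(-19) = -209
Policy B (X := 46, S − 46):
  X = 46
  E = 179 − 6·46 = -97
  S = 18 − 4·46 + 5·(-97) (−46 from intervention) = -697
ΔE = -97 − (-19) = -78; ΔS = -697 − (-209) = -488
Score = 2·(-78) + (-1)·(-488) = 332

332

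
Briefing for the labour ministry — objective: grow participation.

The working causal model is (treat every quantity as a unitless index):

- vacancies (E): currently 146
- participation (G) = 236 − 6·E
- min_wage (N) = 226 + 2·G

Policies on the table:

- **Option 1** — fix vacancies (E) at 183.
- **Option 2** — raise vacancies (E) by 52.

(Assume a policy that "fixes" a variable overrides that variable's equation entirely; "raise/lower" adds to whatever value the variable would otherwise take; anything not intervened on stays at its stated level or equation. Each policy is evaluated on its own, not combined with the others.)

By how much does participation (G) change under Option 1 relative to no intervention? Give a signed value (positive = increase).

Baseline:
  E = 146
  G = 236 − 6·146 = -640
Option 1 (E := 183):
  E = 183
  G = 236 − 6·183 = -862
Change in G: -862 − (-640) = -222

-222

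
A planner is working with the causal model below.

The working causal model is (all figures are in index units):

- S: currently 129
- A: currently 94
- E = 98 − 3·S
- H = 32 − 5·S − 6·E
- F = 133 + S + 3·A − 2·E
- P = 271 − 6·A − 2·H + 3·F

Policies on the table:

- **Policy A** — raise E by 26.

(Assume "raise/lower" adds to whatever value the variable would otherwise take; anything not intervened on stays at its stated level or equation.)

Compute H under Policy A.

965

Policy A (E + 26):
  S = 129
  E = 98 − 3·129 (+26 from intervention) = -263
  H = 32 − 5·129 − 6·(-263) = 965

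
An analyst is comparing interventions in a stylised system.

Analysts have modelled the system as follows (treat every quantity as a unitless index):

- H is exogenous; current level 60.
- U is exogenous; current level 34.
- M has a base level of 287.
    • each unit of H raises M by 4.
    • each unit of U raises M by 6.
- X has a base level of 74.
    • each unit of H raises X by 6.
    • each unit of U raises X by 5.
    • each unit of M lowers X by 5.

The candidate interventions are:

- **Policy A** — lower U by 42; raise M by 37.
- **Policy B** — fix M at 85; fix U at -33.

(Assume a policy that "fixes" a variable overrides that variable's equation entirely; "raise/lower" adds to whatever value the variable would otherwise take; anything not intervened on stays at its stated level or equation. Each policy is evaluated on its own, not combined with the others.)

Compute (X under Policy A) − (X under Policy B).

Policy A (U − 42, M + 37):
  H = 60
  U = 34 − 42 = -8
  M = 287 + 4·60 + 6·(-8) (+37 from intervention) = 516
  X = 74 + 6·60 + 5·(-8) − 5·516 = -2186
Policy B (M := 85, U := -33):
  H = 60
  U = -33
  M = 85
  X = 74 + 6·60 + 5·(-33) − 5·85 = -156
X: -2186 − (-156) = -2030

-2030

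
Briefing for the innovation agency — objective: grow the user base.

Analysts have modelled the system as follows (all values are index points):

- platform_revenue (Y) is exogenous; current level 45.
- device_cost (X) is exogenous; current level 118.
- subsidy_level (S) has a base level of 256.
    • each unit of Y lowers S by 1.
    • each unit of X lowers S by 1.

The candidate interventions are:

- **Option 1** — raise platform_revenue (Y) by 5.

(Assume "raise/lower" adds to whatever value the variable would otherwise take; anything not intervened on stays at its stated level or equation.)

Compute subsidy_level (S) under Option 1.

Option 1 (Y + 5):
  Y = 45 + 5 = 50
  X = 118
  S = 256 − 50 − 118 = 88

88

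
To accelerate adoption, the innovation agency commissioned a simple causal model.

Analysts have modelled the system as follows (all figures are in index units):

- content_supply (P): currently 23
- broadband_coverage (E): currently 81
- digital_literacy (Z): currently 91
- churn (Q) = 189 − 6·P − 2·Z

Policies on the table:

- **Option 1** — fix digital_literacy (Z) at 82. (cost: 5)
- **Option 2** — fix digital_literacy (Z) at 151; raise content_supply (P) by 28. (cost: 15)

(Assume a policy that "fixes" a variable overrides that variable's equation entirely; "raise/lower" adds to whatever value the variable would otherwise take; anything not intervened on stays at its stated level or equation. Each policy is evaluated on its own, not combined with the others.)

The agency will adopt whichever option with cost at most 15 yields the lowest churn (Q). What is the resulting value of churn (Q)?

-419

Option 1 (Z := 82):
  P = 23
  Z = 82
  Q = 189 − 6·23 − 2·82 = -113
Option 2 (Z := 151, P + 28):
  P = 23 + 28 = 51
  Z = 151
  Q = 189 − 6·51 − 2·151 = -419
Comparing — Option 1: Q=-113, Option 2: Q=-419. Lowest is -419 (Option 2).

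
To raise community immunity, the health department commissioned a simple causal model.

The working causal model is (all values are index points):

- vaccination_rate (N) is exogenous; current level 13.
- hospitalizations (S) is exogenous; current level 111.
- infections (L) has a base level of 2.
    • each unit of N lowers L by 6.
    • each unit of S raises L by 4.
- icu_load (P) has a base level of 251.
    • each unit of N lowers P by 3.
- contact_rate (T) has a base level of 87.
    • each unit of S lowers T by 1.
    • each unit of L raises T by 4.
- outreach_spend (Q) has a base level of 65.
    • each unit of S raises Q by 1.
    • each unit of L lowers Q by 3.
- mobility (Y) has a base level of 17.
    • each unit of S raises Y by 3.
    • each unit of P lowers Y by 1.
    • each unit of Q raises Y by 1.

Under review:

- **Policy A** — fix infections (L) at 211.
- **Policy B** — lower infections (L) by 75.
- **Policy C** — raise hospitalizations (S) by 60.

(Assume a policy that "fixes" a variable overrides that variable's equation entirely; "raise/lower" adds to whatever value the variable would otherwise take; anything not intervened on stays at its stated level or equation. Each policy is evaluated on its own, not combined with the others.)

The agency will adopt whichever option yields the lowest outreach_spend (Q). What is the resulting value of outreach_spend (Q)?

-1588

Policy A (L := 211):
  N = 13
  S = 111
  L = 211
  Q = 65 + 111 − 3·211 = -457
Policy B (L − 75):
  N = 13
  S = 111
  L = 2 − 6·13 + 4·111 (−75 from intervention) = 293
  Q = 65 + 111 − 3·293 = -703
Policy C (S + 60):
  N = 13
  S = 111 + 60 = 171
  L = 2 − 6·13 + 4·171 = 608
  Q = 65 + 171 − 3·608 = -1588
Comparing — Policy A: Q=-457, Policy B: Q=-703, Policy C: Q=-1588. Lowest is -1588 (Policy C).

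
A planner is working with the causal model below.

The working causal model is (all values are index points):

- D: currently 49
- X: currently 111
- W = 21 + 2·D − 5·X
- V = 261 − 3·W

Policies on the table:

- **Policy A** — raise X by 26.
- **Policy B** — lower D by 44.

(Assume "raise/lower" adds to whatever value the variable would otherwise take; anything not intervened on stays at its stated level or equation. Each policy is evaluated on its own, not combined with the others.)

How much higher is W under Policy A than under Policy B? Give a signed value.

-42

Policy A (X + 26):
  D = 49
  X = 111 + 26 = 137
  W = 21 + 2·49 − 5·137 = -566
Policy B (D − 44):
  D = 49 − 44 = 5
  X = 111
  W = 21 + 2·5 − 5·111 = -524
W: -566 − (-524) = -42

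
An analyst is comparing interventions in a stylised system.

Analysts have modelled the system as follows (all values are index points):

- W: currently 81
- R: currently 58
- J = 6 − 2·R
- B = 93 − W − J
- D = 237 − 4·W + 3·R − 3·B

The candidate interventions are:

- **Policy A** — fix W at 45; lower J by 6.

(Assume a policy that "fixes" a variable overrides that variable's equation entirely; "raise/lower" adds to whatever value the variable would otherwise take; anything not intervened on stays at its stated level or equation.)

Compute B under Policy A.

164

Policy A (W := 45, J − 6):
  W = 45
  R = 58
  J = 6 − 2·58 (−6 from intervention) = -116
  B = 93 − 45 − (-116) = 164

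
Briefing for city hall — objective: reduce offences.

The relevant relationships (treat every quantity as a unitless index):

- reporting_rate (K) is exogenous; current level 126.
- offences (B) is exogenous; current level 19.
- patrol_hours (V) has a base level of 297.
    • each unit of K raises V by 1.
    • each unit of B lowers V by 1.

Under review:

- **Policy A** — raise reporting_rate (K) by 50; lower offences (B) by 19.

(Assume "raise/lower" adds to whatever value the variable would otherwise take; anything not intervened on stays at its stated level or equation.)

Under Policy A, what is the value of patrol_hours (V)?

473

Policy A (K + 50, B − 19):
  K = 126 + 50 = 176
  B = 19 − 19 = 0
  V = 297 + 176 − 0 = 473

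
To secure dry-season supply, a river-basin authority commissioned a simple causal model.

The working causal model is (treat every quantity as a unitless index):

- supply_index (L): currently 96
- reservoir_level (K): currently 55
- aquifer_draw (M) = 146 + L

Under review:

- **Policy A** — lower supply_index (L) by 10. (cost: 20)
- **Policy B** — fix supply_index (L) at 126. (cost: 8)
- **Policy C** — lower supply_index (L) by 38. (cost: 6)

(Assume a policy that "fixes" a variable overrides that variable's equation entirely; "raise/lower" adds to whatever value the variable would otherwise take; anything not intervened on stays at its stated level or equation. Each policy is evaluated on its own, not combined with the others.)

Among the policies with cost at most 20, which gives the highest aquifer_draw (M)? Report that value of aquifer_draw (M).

272

Policy A (L − 10):
  L = 96 − 10 = 86
  M = 146 + 86 = 232
Policy B (L := 126):
  L = 126
  M = 146 + 126 = 272
Policy C (L − 38):
  L = 96 − 38 = 58
  M = 146 + 58 = 204
Comparing — Policy A: M=232, Policy B: M=272, Policy C: M=204. Highest is 272 (Policy B).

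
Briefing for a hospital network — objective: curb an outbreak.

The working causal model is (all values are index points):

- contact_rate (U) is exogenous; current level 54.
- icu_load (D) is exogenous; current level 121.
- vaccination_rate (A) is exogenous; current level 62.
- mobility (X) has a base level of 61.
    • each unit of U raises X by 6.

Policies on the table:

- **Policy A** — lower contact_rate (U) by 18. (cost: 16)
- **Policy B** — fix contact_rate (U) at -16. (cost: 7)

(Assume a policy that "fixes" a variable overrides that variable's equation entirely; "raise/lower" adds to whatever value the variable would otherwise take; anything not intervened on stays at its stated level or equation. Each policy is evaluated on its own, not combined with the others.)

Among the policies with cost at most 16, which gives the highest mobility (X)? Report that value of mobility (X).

277

Policy A (U − 18):
  U = 54 − 18 = 36
  X = 61 + 6·36 = 277
Policy B (U := -16):
  U = -16
  X = 61 + 6·(-16) = -35
Comparing — Policy A: X=277, Policy B: X=-35. Highest is 277 (Policy A).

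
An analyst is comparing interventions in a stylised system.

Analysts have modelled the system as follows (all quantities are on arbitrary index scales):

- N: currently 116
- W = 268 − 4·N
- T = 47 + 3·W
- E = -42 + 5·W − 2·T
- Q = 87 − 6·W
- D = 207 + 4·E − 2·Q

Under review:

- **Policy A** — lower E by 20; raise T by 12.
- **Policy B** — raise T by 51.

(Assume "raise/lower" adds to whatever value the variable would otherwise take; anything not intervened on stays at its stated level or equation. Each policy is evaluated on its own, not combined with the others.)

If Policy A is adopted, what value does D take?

-2255

Policy A (E − 20, T + 12):
  N = 116
  W = 268 − 4·116 = -196
  T = 47 + 3·(-196) (+12 from intervention) = -529
  E = -42 + 5·(-196) − 2·(-529) (−20 from intervention) = 16
  Q = 87 − 6·(-196) = 1263
  D = 207 + 4·16 − 2·1263 = -2255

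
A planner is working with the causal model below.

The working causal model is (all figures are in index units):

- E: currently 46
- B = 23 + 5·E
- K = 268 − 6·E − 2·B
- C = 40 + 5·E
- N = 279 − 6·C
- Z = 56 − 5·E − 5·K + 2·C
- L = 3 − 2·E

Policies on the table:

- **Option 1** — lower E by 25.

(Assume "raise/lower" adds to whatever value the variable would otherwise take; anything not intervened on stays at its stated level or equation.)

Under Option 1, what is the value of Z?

811

Option 1 (E − 25):
  E = 46 − 25 = 21
  B = 23 + 5·21 = 128
  K = 268 − 6·21 − 2·128 = -114
  C = 40 + 5·21 = 145
  Z = 56 − 5·21 − 5·(-114) + 2·145 = 811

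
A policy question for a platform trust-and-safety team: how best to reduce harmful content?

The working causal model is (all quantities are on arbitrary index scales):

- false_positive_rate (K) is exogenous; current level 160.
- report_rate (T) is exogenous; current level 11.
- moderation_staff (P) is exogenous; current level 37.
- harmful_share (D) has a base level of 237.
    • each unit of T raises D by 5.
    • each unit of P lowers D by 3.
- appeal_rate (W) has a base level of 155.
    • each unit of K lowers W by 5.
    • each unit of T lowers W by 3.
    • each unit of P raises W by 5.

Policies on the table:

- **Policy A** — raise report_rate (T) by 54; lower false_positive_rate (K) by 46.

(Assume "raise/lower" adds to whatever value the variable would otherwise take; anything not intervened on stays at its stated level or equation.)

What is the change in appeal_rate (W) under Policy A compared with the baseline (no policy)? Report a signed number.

Baseline:
  K = 160
  T = 11
  P = 37
  W = 155 − 5·160 − 3·11 + 5·37 = -493
Policy A (T + 54, K − 46):
  K = 160 − 46 = 114
  T = 11 + 54 = 65
  P = 37
  W = 155 − 5·114 − 3·65 + 5·37 = -425
Change in W: -425 − (-493) = 68

68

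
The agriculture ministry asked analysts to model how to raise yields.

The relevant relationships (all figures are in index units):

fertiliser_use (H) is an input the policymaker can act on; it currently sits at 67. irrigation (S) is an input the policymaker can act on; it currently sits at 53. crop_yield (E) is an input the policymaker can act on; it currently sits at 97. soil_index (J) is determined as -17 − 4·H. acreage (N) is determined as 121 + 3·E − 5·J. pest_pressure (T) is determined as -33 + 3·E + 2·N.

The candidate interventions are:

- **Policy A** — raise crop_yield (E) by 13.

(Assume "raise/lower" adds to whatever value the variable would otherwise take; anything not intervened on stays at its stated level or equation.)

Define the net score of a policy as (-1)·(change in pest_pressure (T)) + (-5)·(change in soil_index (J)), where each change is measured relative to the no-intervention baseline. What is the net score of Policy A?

Baseline:
  H = 67
  E = 97
  J = -17 − 4·67 = -285
  N = 121 + 3·97 − 5·(-285) = 1837
  T = -33 + 3·97 + 2·1837 = 3932
Policy A (E + 13):
  H = 67
  E = 97 + 13 = 110
  J = -17 − 4·67 = -285
  N = 121 + 3·110 − 5·(-285) = 1876
  T = -33 + 3·110 + 2·1876 = 4049
ΔT = 4049 − 3932 = 117; ΔJ = -285 − (-285) = 0
Score = (-1)·117 + (-5)·0 = -117

-117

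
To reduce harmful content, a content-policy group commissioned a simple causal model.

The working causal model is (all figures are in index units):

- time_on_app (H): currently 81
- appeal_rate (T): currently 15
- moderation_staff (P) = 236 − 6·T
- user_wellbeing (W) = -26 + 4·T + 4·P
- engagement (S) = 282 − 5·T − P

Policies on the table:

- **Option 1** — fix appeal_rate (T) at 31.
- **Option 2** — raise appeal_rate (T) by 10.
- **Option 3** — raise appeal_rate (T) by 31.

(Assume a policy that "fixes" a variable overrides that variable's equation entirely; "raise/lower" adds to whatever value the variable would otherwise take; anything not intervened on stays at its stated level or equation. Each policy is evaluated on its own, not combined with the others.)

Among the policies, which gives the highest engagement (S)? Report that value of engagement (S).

Option 1 (T := 31):
  T = 31
  P = 236 − 6·31 = 50
  S = 282 − 5·31 − 50 = 77
Option 2 (T + 10):
  T = 15 + 10 = 25
  P = 236 − 6·25 = 86
  S = 282 − 5·25 − 86 = 71
Option 3 (T + 31):
  T = 15 + 31 = 46
  P = 236 − 6·46 = -40
  S = 282 − 5·46 − (-40) = 92
Comparing — Option 1: S=77, Option 2: S=71, Option 3: S=92. Highest is 92 (Option 3).

92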